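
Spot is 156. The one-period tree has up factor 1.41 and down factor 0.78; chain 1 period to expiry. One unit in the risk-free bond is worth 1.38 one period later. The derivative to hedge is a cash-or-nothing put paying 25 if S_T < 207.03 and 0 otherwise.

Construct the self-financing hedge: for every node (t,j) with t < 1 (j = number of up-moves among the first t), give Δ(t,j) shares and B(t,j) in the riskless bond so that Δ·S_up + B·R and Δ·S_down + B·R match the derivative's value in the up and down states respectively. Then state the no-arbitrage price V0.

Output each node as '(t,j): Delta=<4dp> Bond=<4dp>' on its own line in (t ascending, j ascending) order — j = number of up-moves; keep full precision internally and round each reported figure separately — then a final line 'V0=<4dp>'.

Since d<R<u, set p* = (R−d)/(u−d) = 0.9524; price each node as the discounted p*-expectation of its children.
Terminal payoffs: V(1,0)=25.0000, V(1,1)=0.0000
Node (0,0) S=156.0000: V=(p*·0.0000+(1−p*)·25.0000)/1.38=0.8627; Δ=(0.0000−25.0000)/(219.9600−121.6800)=-0.2544; B=V−Δ·S=40.5452
Root portfolio cost Δ·156+B reproduces V0=0.8627.

(0,0): Delta=-0.2544 Bond=40.5452
V0=0.8627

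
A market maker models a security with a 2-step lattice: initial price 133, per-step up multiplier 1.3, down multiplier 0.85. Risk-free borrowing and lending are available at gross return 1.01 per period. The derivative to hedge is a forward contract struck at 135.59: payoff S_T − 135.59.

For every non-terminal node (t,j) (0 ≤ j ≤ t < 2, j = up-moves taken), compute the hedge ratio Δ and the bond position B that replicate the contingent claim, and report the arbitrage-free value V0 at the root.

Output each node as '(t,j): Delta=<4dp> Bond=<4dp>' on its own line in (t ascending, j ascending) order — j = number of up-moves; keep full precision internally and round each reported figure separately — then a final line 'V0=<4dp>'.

(0,0): Delta=1.0000 Bond=-132.9183
(1,0): Delta=1.0000 Bond=-134.2475
(1,1): Delta=1.0000 Bond=-134.2475
V0=0.0817

No-arbitrage ⇒ martingale measure with p* = (R−d)/(u−d) = 0.3556.
Terminal payoffs: V(2,0)=-39.4975, V(2,1)=11.3750, V(2,2)=89.1800
Node (1,0) S=113.0500: V=(p*·11.3750+(1−p*)·-39.4975)/1.01=-21.1975; Δ=(11.3750−-39.4975)/(146.9650−96.0925)=1.0000; B=V−Δ·S=-134.2475
Node (1,1) S=172.9000: V=(p*·89.1800+(1−p*)·11.3750)/1.01=38.6525; Δ=(89.1800−11.3750)/(224.7700−146.9650)=1.0000; B=V−Δ·S=-134.2475
Node (0,0) S=133.0000: V=(p*·38.6525+(1−p*)·-21.1975)/1.01=0.0817; Δ=(38.6525−-21.1975)/(172.9000−113.0500)=1.0000; B=V−Δ·S=-132.9183
Self-financing check: at every node Δ·S+B equals the discounted successor values.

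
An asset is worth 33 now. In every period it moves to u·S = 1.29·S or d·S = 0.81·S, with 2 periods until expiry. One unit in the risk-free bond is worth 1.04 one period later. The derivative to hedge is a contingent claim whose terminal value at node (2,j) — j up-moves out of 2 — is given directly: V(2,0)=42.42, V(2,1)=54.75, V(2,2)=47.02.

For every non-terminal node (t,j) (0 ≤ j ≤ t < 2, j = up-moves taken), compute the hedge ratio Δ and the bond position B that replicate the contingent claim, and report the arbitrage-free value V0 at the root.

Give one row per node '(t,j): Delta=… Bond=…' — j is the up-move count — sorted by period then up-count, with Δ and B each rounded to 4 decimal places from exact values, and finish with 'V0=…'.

Under the risk-neutral measure, an up-move has probability p* = (R−d)/(u−d) = 0.4792 and values discount at R = 1.04.
At expiry t=2: V(2,0)=42.4200, V(2,1)=54.7500, V(2,2)=47.0200
Node (1,0) S=26.7300: V=(p*·54.7500+(1−p*)·42.4200)/1.04=46.4694; Δ=(54.7500−42.4200)/(34.4817−21.6513)=0.9610; B=V−Δ·S=20.7819
Node (1,1) S=42.5700: V=(p*·47.0200+(1−p*)·54.7500)/1.04=49.0827; Δ=(47.0200−54.7500)/(54.9153−34.4817)=-0.3783; B=V−Δ·S=65.1869
Node (0,0) S=33.0000: V=(p*·49.0827+(1−p*)·46.4694)/1.04=45.8862; Δ=(49.0827−46.4694)/(42.5700−26.7300)=0.1650; B=V−Δ·S=40.4416
Self-financing check: at every node Δ·S+B equals the discounted successor values.

(0,0): Delta=0.1650 Bond=40.4416
(1,0): Delta=0.9610 Bond=20.7819
(1,1): Delta=-0.3783 Bond=65.1869
V0=45.8862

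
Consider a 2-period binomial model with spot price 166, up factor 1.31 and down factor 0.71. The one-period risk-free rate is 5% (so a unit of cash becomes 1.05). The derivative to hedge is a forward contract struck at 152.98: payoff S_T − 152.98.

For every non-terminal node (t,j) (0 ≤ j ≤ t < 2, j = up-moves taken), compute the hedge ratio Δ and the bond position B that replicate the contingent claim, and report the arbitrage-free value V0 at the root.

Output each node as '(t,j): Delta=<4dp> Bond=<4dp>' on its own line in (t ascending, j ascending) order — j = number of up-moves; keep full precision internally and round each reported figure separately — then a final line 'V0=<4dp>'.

(0,0): Delta=1.0000 Bond=-138.7574
(1,0): Delta=1.0000 Bond=-145.6952
(1,1): Delta=1.0000 Bond=-145.6952
V0=27.2426

No-arbitrage ⇒ martingale measure with p* = (R−d)/(u−d) = 0.5667.
Terminal payoffs: V(2,0)=-69.2994, V(2,1)=1.4166, V(2,2)=131.8926
  t=1,j=0: stock 117.8600 → up 154.3966 (V=1.4166), down 83.6806 (V=-69.2994). Price -27.8352; hedge Δ=1.0000, bond B=-145.6952.
  t=1,j=1: stock 217.4600 → up 284.8726 (V=131.8926), down 154.3966 (V=1.4166). Price 71.7648; hedge Δ=1.0000, bond B=-145.6952.
  t=0,j=0: stock 166.0000 → up 217.4600 (V=71.7648), down 117.8600 (V=-27.8352). Price 27.2426; hedge Δ=1.0000, bond B=-138.7574.
Root portfolio cost Δ·166+B reproduces V0=27.2426.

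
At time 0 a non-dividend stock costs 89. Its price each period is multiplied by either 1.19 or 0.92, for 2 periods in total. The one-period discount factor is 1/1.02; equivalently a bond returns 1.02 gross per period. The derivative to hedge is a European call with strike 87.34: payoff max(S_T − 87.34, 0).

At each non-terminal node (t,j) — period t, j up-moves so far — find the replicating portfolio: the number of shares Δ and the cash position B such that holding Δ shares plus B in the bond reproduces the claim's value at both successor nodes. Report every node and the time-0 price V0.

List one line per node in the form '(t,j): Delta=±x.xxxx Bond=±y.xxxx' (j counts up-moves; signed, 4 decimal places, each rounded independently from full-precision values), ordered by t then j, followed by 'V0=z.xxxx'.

(0,0): Delta=0.6915 Bond=-51.9134
(1,0): Delta=0.4567 Bond=-33.7307
(1,1): Delta=1.0000 Bond=-85.6275
V0=9.6280

The replicating-portfolio and risk-neutral prices coincide; use p* = (1.02−0.92)/(1.19−0.92) = 0.3704 for the latter.
Terminal values V(2,·): V(2,0)=0.0000, V(2,1)=10.0972, V(2,2)=38.6929
(1,0): S=81.8800. Δ = (V_up−V_dn)/(S_up−S_dn) = (10.0972−0.0000)/(97.4372−75.3296) = 0.4567. V = [p*·10.0972 + (1−p*)·0.0000]/1.02 = 3.6664. B = V − Δ·S = -33.7307.
(1,1): S=105.9100. Δ = (V_up−V_dn)/(S_up−S_dn) = (38.6929−10.0972)/(126.0329−97.4372) = 1.0000. V = [p*·38.6929 + (1−p*)·10.0972]/1.02 = 20.2825. B = V − Δ·S = -85.6275.
(0,0): S=89.0000. Δ = (V_up−V_dn)/(S_up−S_dn) = (20.2825−3.6664)/(105.9100−81.8800) = 0.6915. V = [p*·20.2825 + (1−p*)·3.6664]/1.02 = 9.6280. B = V − Δ·S = -51.9134.
Check: Δ(0,0)·S0 + B(0,0) = 9.6280 = V0.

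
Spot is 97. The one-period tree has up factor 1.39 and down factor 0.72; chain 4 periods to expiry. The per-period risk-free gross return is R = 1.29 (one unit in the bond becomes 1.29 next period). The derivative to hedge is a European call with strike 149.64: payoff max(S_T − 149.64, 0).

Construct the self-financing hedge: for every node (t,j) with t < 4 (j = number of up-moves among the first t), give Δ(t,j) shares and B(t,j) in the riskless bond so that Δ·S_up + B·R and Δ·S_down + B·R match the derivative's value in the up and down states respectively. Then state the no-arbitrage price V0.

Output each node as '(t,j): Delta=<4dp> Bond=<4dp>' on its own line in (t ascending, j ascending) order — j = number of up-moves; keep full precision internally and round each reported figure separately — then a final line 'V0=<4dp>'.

(0,0): Delta=0.8584 Bond=-38.0421
(1,0): Delta=0.3525 Bond=-13.7404
(1,1): Delta=0.9044 Bond=-55.2732
(2,0): Delta=0.0000 Bond=0.0000
(2,1): Delta=0.3845 Bond=-20.8347
(2,2): Delta=0.9516 Bond=-80.1564
(3,0): Delta=0.0000 Bond=0.0000
(3,1): Delta=0.0000 Bond=0.0000
(3,2): Delta=0.4195 Bond=-31.5921
(3,3): Delta=1.0000 Bond=-116.0000
V0=45.2247

Under the risk-neutral measure, an up-move has probability p* = (R−d)/(u−d) = 0.8507 and values discount at R = 1.29.
Terminal payoffs: V(4,0)=0.0000, V(4,1)=0.0000, V(4,2)=0.0000, V(4,3)=37.9236, V(4,4)=212.4620
(3,0): S=36.2051. Δ = (V_up−V_dn)/(S_up−S_dn) = (0.0000−0.0000)/(50.3250−26.0676) = 0.0000. V = [p*·0.0000 + (1−p*)·0.0000]/1.29 = 0.0000. B = V − Δ·S = 0.0000.
(3,1): S=69.8959. Δ = (V_up−V_dn)/(S_up−S_dn) = (0.0000−0.0000)/(97.1553−50.3250) = 0.0000. V = [p*·0.0000 + (1−p*)·0.0000]/1.29 = 0.0000. B = V − Δ·S = 0.0000.
(3,2): S=134.9379. Δ = (V_up−V_dn)/(S_up−S_dn) = (37.9236−0.0000)/(187.5636−97.1553) = 0.4195. V = [p*·37.9236 + (1−p*)·0.0000]/1.29 = 25.0104. B = V − Δ·S = -31.5921.
(3,3): S=260.5050. Δ = (V_up−V_dn)/(S_up−S_dn) = (212.4620−37.9236)/(362.1020−187.5636) = 1.0000. V = [p*·212.4620 + (1−p*)·37.9236]/1.29 = 144.5050. B = V − Δ·S = -116.0000.
(2,0): S=50.2848. Δ = (V_up−V_dn)/(S_up−S_dn) = (0.0000−0.0000)/(69.8959−36.2051) = 0.0000. V = [p*·0.0000 + (1−p*)·0.0000]/1.29 = 0.0000. B = V − Δ·S = 0.0000.
(2,1): S=97.0776. Δ = (V_up−V_dn)/(S_up−S_dn) = (25.0104−0.0000)/(134.9379−69.8959) = 0.3845. V = [p*·25.0104 + (1−p*)·0.0000]/1.29 = 16.4942. B = V − Δ·S = -20.8347.
(2,2): S=187.4137. Δ = (V_up−V_dn)/(S_up−S_dn) = (144.5050−25.0104)/(260.5050−134.9379) = 0.9516. V = [p*·144.5050 + (1−p*)·25.0104]/1.29 = 98.1938. B = V − Δ·S = -80.1564.
(1,0): S=69.8400. Δ = (V_up−V_dn)/(S_up−S_dn) = (16.4942−0.0000)/(97.0776−50.2848) = 0.3525. V = [p*·16.4942 + (1−p*)·0.0000]/1.29 = 10.8778. B = V − Δ·S = -13.7404.
(1,1): S=134.8300. Δ = (V_up−V_dn)/(S_up−S_dn) = (98.1938−16.4942)/(187.4137−97.0776) = 0.9044. V = [p*·98.1938 + (1−p*)·16.4942]/1.29 = 66.6665. B = V − Δ·S = -55.2732.
(0,0): S=97.0000. Δ = (V_up−V_dn)/(S_up−S_dn) = (66.6665−10.8778)/(134.8300−69.8400) = 0.8584. V = [p*·66.6665 + (1−p*)·10.8778]/1.29 = 45.2247. B = V − Δ·S = -38.0421.
Check: Δ(0,0)·S0 + B(0,0) = 45.2247 = V0.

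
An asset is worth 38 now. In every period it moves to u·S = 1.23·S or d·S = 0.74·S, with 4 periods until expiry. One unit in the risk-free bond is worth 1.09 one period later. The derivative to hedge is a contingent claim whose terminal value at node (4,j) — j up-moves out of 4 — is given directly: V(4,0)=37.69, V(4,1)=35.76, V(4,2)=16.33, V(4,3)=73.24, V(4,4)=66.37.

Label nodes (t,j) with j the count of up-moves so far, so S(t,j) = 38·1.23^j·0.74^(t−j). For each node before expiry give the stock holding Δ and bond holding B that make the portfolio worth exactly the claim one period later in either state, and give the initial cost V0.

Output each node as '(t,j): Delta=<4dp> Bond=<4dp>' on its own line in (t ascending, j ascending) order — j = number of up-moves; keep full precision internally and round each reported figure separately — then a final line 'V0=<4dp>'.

(0,0): Delta=0.7855 Bond=8.7584
(1,0): Delta=1.2796 Bond=-4.3480
(1,1): Delta=0.6666 Bond=15.1045
(2,0): Delta=-1.2984 Bond=48.9047
(2,1): Delta=1.9000 Bond=-26.1969
(2,2): Delta=0.3697 Bond=33.5282
(3,0): Delta=-0.2558 Bond=37.2520
(3,1): Delta=-1.5493 Bond=59.7278
(3,2): Delta=2.7300 Bond=-63.8676
(3,3): Delta=-0.1983 Bond=76.7111
V0=38.6060

Risk-neutral probability p* = (R−d)/(u−d) = (1.09−0.74)/(1.23−0.74) = 0.7143.
Terminal payoffs: V(4,0)=37.6900, V(4,1)=35.7600, V(4,2)=16.3300, V(4,3)=73.2400, V(4,4)=66.3700
(3,0): S=15.3985. Δ = (V_up−V_dn)/(S_up−S_dn) = (35.7600−37.6900)/(18.9402−11.3949) = -0.2558. V = [p*·35.7600 + (1−p*)·37.6900]/1.09 = 33.3132. B = V − Δ·S = 37.2520.
(3,1): S=25.5948. Δ = (V_up−V_dn)/(S_up−S_dn) = (16.3300−35.7600)/(31.4816−18.9402) = -1.5493. V = [p*·16.3300 + (1−p*)·35.7600]/1.09 = 20.0747. B = V − Δ·S = 59.7278.
(3,2): S=42.5427. Δ = (V_up−V_dn)/(S_up−S_dn) = (73.2400−16.3300)/(52.3276−31.4816) = 2.7300. V = [p*·73.2400 + (1−p*)·16.3300]/1.09 = 52.2752. B = V − Δ·S = -63.8676.
(3,3): S=70.7129. Δ = (V_up−V_dn)/(S_up−S_dn) = (66.3700−73.2400)/(86.9769−52.3276) = -0.1983. V = [p*·66.3700 + (1−p*)·73.2400]/1.09 = 62.6907. B = V − Δ·S = 76.7111.
(2,0): S=20.8088. Δ = (V_up−V_dn)/(S_up−S_dn) = (20.0747−33.3132)/(25.5948−15.3985) = -1.2984. V = [p*·20.0747 + (1−p*)·33.3132]/1.09 = 21.8873. B = V − Δ·S = 48.9047.
(2,1): S=34.5876. Δ = (V_up−V_dn)/(S_up−S_dn) = (52.2752−20.0747)/(42.5427−25.5948) = 1.9000. V = [p*·52.2752 + (1−p*)·20.0747]/1.09 = 39.5184. B = V − Δ·S = -26.1969.
(2,2): S=57.4902. Δ = (V_up−V_dn)/(S_up−S_dn) = (62.6907−52.2752)/(70.7129−42.5427) = 0.3697. V = [p*·62.6907 + (1−p*)·52.2752]/1.09 = 54.7843. B = V − Δ·S = 33.5282.
(1,0): S=28.1200. Δ = (V_up−V_dn)/(S_up−S_dn) = (39.5184−21.8873)/(34.5876−20.8088) = 1.2796. V = [p*·39.5184 + (1−p*)·21.8873]/1.09 = 31.6339. B = V − Δ·S = -4.3480.
(1,1): S=46.7400. Δ = (V_up−V_dn)/(S_up−S_dn) = (54.7843−39.5184)/(57.4902−34.5876) = 0.6666. V = [p*·54.7843 + (1−p*)·39.5184]/1.09 = 46.2593. B = V − Δ·S = 15.1045.
(0,0): S=38.0000. Δ = (V_up−V_dn)/(S_up−S_dn) = (46.2593−31.6339)/(46.7400−28.1200) = 0.7855. V = [p*·46.2593 + (1−p*)·31.6339]/1.09 = 38.6060. B = V − Δ·S = 8.7584.
Each (Δ,B) replicates both successor values, so the strategy is self-financing and V0 is arbitrage-free.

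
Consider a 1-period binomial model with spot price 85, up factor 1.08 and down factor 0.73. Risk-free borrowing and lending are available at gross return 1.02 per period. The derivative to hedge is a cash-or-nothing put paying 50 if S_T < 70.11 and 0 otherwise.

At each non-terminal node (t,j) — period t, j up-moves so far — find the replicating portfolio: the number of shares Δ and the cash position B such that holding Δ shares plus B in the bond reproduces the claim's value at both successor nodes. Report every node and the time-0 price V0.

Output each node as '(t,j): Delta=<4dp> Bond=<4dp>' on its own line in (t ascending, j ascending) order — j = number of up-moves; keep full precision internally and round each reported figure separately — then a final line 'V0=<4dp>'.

The replicating-portfolio and risk-neutral prices coincide; use p* = (1.02−0.73)/(1.08−0.73) = 0.8286 for the latter.
Terminal values V(1,·): V(1,0)=50.0000, V(1,1)=0.0000
(0,0): S=85.0000. Δ = (V_up−V_dn)/(S_up−S_dn) = (0.0000−50.0000)/(91.8000−62.0500) = -1.6807. V = [p*·0.0000 + (1−p*)·50.0000]/1.02 = 8.4034. B = V − Δ·S = 151.2605.
The time-0 hedge costs 8.4034, which is the no-arbitrage price.

(0,0): Delta=-1.6807 Bond=151.2605
V0=8.4034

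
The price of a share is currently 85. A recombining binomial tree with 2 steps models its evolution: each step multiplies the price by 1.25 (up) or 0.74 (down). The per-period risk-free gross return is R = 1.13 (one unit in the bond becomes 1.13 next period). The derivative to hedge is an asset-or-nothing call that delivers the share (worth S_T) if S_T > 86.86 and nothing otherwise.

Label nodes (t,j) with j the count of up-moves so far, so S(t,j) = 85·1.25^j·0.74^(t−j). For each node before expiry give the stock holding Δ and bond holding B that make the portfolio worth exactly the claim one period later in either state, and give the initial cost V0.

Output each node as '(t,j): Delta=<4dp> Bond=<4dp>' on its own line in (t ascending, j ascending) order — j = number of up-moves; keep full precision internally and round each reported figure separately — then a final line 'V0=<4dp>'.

Since d<R<u, set p* = (R−d)/(u−d) = 0.7647; price each node as the discounted p*-expectation of its children.
Terminal payoffs: V(2,0)=0.0000, V(2,1)=0.0000, V(2,2)=132.8125
  t=1,j=0: stock 62.9000 → up 78.6250 (V=0.0000), down 46.5460 (V=0.0000). Price 0.0000; hedge Δ=0.0000, bond B=0.0000.
  t=1,j=1: stock 106.2500 → up 132.8125 (V=132.8125), down 78.6250 (V=0.0000). Price 89.8783; hedge Δ=2.4510, bond B=-170.5383.
  t=0,j=0: stock 85.0000 → up 106.2500 (V=89.8783), down 62.9000 (V=0.0000). Price 60.8234; hedge Δ=2.0733, bond B=-115.4086.
Self-financing check: at every node Δ·S+B equals the discounted successor values.

(0,0): Delta=2.0733 Bond=-115.4086
(1,0): Delta=0.0000 Bond=0.0000
(1,1): Delta=2.4510 Bond=-170.5383
V0=60.8234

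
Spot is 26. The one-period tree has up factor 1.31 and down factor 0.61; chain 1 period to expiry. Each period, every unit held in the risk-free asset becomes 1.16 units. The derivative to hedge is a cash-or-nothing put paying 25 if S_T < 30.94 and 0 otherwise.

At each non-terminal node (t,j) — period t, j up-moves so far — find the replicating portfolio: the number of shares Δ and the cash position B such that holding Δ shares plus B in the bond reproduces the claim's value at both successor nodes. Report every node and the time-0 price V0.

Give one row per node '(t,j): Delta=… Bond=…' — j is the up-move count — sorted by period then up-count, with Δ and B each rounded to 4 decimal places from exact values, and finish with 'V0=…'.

(0,0): Delta=-1.3736 Bond=40.3325
V0=4.6182

Under the risk-neutral measure, an up-move has probability p* = (R−d)/(u−d) = 0.7857 and values discount at R = 1.16.
Terminal payoffs: V(1,0)=25.0000, V(1,1)=0.0000
Node (0,0) S=26.0000: V=(p*·0.0000+(1−p*)·25.0000)/1.16=4.6182; Δ=(0.0000−25.0000)/(34.0600−15.8600)=-1.3736; B=V−Δ·S=40.3325
The time-0 hedge costs 4.6182, which is the no-arbitrage price.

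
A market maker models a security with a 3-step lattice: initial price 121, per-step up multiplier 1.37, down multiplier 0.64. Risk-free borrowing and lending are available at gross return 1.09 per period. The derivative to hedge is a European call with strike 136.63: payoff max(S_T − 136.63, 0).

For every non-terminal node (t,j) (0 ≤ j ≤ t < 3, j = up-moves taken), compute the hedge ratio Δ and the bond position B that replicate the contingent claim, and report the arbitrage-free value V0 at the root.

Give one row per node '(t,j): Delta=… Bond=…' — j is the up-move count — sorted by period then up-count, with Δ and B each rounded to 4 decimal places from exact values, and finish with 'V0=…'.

(0,0): Delta=0.6396 Bond=-42.8816
(1,0): Delta=0.0872 Bond=-3.9652
(1,1): Delta=0.8001 Bond=-73.3569
(2,0): Delta=0.0000 Bond=0.0000
(2,1): Delta=0.1126 Bond=-7.0114
(2,2): Delta=1.0000 Bond=-125.3486
V0=34.5074

Risk-neutral probability p* = (R−d)/(u−d) = (1.09−0.64)/(1.37−0.64) = 0.6164.
Payoff layer (t=3): V(3,0)=0.0000, V(3,1)=0.0000, V(3,2)=8.7171, V(3,3)=174.5037
  t=2,j=0: stock 49.5616 → up 67.8994 (V=0.0000), down 31.7194 (V=0.0000). Price 0.0000; hedge Δ=0.0000, bond B=0.0000.
  t=2,j=1: stock 106.0928 → up 145.3471 (V=8.7171), down 67.8994 (V=0.0000). Price 4.9299; hedge Δ=0.1126, bond B=-7.0114.
  t=2,j=2: stock 227.1049 → up 311.1337 (V=174.5037), down 145.3471 (V=8.7171). Price 101.7563; hedge Δ=1.0000, bond B=-125.3486.
  t=1,j=0: stock 77.4400 → up 106.0928 (V=4.9299), down 49.5616 (V=0.0000). Price 2.7880; hedge Δ=0.0872, bond B=-3.9652.
  t=1,j=1: stock 165.7700 → up 227.1049 (V=101.7563), down 106.0928 (V=4.9299). Price 59.2820; hedge Δ=0.8001, bond B=-73.3569.
  t=0,j=0: stock 121.0000 → up 165.7700 (V=59.2820), down 77.4400 (V=2.7880). Price 34.5074; hedge Δ=0.6396, bond B=-42.8816.
Root portfolio cost Δ·121+B reproduces V0=34.5074.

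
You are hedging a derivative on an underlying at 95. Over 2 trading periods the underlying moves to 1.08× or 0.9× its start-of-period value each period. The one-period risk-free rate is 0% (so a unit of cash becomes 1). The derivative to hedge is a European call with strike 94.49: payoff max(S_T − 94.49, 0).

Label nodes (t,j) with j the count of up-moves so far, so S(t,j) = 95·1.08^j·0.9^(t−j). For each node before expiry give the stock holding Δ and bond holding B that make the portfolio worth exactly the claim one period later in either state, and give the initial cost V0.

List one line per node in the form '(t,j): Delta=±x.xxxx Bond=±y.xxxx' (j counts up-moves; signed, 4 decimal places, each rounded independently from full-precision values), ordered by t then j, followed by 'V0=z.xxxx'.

Since d<R<u, set p* = (R−d)/(u−d) = 0.5556; price each node as the discounted p*-expectation of its children.
Terminal payoffs: V(2,0)=0.0000, V(2,1)=0.0000, V(2,2)=16.3180
Node (1,0) S=85.5000: V=(p*·0.0000+(1−p*)·0.0000)/1=0.0000; Δ=(0.0000−0.0000)/(92.3400−76.9500)=0.0000; B=V−Δ·S=0.0000
Node (1,1) S=102.6000: V=(p*·16.3180+(1−p*)·0.0000)/1=9.0656; Δ=(16.3180−0.0000)/(110.8080−92.3400)=0.8836; B=V−Δ·S=-81.5900
Node (0,0) S=95.0000: V=(p*·9.0656+(1−p*)·0.0000)/1=5.0364; Δ=(9.0656−0.0000)/(102.6000−85.5000)=0.5301; B=V−Δ·S=-45.3278
Self-financing check: at every node Δ·S+B equals the discounted successor values.

(0,0): Delta=0.5301 Bond=-45.3278
(1,0): Delta=0.0000 Bond=0.0000
(1,1): Delta=0.8836 Bond=-81.5900
V0=5.0364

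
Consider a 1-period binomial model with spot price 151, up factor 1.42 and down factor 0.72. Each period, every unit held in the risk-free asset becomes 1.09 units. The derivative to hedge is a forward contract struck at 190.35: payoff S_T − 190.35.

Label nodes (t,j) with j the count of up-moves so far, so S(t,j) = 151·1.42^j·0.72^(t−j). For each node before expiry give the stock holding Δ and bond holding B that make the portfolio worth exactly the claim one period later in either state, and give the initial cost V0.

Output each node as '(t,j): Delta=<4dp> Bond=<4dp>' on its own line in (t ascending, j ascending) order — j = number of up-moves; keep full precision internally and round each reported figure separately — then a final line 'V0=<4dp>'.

(0,0): Delta=1.0000 Bond=-174.6330
V0=-23.6330

Since d<R<u, set p* = (R−d)/(u−d) = 0.5286; price each node as the discounted p*-expectation of its children.
Payoff layer (t=1): V(1,0)=-81.6300, V(1,1)=24.0700
Node (0,0) S=151.0000: V=(p*·24.0700+(1−p*)·-81.6300)/1.09=-23.6330; Δ=(24.0700−-81.6300)/(214.4200−108.7200)=1.0000; B=V−Δ·S=-174.6330
Check: Δ(0,0)·S0 + B(0,0) = -23.6330 = V0.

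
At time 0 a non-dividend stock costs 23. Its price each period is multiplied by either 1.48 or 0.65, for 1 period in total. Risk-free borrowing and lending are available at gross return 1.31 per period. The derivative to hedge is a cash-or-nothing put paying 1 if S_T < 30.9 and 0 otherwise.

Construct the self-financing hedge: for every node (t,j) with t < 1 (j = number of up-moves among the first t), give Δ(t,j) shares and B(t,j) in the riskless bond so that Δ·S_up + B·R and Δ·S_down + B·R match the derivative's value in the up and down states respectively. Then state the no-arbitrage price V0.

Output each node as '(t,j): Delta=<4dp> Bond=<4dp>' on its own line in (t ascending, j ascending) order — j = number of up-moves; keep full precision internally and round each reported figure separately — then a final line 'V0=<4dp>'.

(0,0): Delta=-0.0524 Bond=1.3612
V0=0.1564

Under the risk-neutral measure, an up-move has probability p* = (R−d)/(u−d) = 0.7952 and values discount at R = 1.31.
Payoff layer (t=1): V(1,0)=1.0000, V(1,1)=0.0000
  t=0,j=0: stock 23.0000 → up 34.0400 (V=0.0000), down 14.9500 (V=1.0000). Price 0.1564; hedge Δ=-0.0524, bond B=1.3612.
Each (Δ,B) replicates both successor values, so the strategy is self-financing and V0 is arbitrage-free.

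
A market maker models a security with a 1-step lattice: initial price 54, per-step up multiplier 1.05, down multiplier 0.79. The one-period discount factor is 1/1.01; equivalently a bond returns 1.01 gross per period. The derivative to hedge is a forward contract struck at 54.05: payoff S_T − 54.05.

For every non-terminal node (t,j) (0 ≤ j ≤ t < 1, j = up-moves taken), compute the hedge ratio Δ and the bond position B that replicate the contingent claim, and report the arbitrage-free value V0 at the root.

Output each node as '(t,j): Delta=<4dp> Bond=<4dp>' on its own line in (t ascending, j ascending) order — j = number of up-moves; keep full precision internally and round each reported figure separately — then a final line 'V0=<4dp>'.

No-arbitrage ⇒ martingale measure with p* = (R−d)/(u−d) = 0.8462.
At expiry t=1: V(1,0)=-11.3900, V(1,1)=2.6500
(0,0): S=54.0000. Δ = (V_up−V_dn)/(S_up−S_dn) = (2.6500−-11.3900)/(56.7000−42.6600) = 1.0000. V = [p*·2.6500 + (1−p*)·-11.3900]/1.01 = 0.4851. B = V − Δ·S = -53.5149.
The time-0 hedge costs 0.4851, which is the no-arbitrage price.

(0,0): Delta=1.0000 Bond=-53.5149
V0=0.4851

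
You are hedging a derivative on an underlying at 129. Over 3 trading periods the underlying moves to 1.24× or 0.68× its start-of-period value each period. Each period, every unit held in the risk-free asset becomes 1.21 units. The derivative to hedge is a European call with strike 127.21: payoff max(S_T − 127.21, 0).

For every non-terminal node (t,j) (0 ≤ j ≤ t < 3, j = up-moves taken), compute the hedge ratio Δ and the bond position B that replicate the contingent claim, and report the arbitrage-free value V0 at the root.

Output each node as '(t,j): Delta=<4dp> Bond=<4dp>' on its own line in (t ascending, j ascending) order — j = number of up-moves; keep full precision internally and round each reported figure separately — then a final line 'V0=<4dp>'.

The replicating-portfolio and risk-neutral prices coincide; use p* = (1.21−0.68)/(1.24−0.68) = 0.9464 for the latter.
At expiry t=3: V(3,0)=0.0000, V(3,1)=0.0000, V(3,2)=7.6683, V(3,3)=118.7445
Node (2,0) S=59.6496: V=(p*·0.0000+(1−p*)·0.0000)/1.21=0.0000; Δ=(0.0000−0.0000)/(73.9655−40.5617)=0.0000; B=V−Δ·S=0.0000
Node (2,1) S=108.7728: V=(p*·7.6683+(1−p*)·0.0000)/1.21=5.9979; Δ=(7.6683−0.0000)/(134.8783−73.9655)=0.1259; B=V−Δ·S=-7.6954
Node (2,2) S=198.3504: V=(p*·118.7445+(1−p*)·7.6683)/1.21=93.2182; Δ=(118.7445−7.6683)/(245.9545−134.8783)=1.0000; B=V−Δ·S=-105.1322
Node (1,0) S=87.7200: V=(p*·5.9979+(1−p*)·0.0000)/1.21=4.6914; Δ=(5.9979−0.0000)/(108.7728−59.6496)=0.1221; B=V−Δ·S=-6.0192
Node (1,1) S=159.9600: V=(p*·93.2182+(1−p*)·5.9979)/1.21=73.1782; Δ=(93.2182−5.9979)/(198.3504−108.7728)=0.9737; B=V−Δ·S=-82.5722
Node (0,0) S=129.0000: V=(p*·73.1782+(1−p*)·4.6914)/1.21=57.4457; Δ=(73.1782−4.6914)/(159.9600−87.7200)=0.9480; B=V−Δ·S=-64.8522
Self-financing check: at every node Δ·S+B equals the discounted successor values.

(0,0): Delta=0.9480 Bond=-64.8522
(1,0): Delta=0.1221 Bond=-6.0192
(1,1): Delta=0.9737 Bond=-82.5722
(2,0): Delta=0.0000 Bond=0.0000
(2,1): Delta=0.1259 Bond=-7.6954
(2,2): Delta=1.0000 Bond=-105.1322
V0=57.4457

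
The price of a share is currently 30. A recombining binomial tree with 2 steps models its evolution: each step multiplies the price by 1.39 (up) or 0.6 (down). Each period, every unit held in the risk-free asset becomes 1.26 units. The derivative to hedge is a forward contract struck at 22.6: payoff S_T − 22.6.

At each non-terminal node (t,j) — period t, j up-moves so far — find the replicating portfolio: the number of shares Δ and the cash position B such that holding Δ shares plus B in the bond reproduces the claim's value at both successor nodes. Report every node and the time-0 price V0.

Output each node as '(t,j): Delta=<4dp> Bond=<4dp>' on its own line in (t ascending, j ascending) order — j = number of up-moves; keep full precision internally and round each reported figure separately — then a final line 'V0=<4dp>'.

Under the risk-neutral measure, an up-move has probability p* = (R−d)/(u−d) = 0.8354 and values discount at R = 1.26.
Payoff layer (t=2): V(2,0)=-11.8000, V(2,1)=2.4200, V(2,2)=35.3630
Node (1,0) S=18.0000: V=(p*·2.4200+(1−p*)·-11.8000)/1.26=0.0635; Δ=(2.4200−-11.8000)/(25.0200−10.8000)=1.0000; B=V−Δ·S=-17.9365
Node (1,1) S=41.7000: V=(p*·35.3630+(1−p*)·2.4200)/1.26=23.7635; Δ=(35.3630−2.4200)/(57.9630−25.0200)=1.0000; B=V−Δ·S=-17.9365
Node (0,0) S=30.0000: V=(p*·23.7635+(1−p*)·0.0635)/1.26=15.7647; Δ=(23.7635−0.0635)/(41.7000−18.0000)=1.0000; B=V−Δ·S=-14.2353
The time-0 hedge costs 15.7647, which is the no-arbitrage price.

(0,0): Delta=1.0000 Bond=-14.2353
(1,0): Delta=1.0000 Bond=-17.9365
(1,1): Delta=1.0000 Bond=-17.9365
V0=15.7647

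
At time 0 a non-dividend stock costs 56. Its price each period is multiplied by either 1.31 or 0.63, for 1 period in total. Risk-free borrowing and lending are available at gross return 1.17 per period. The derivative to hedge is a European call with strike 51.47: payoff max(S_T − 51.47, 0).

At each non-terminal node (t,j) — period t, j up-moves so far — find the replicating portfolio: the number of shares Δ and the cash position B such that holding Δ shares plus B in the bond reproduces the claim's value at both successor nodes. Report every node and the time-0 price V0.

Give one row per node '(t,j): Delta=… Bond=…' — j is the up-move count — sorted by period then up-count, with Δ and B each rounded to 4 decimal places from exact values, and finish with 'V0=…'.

Under the risk-neutral measure, an up-move has probability p* = (R−d)/(u−d) = 0.7941 and values discount at R = 1.17.
At expiry t=1: V(1,0)=0.0000, V(1,1)=21.8900
(0,0): S=56.0000. Δ = (V_up−V_dn)/(S_up−S_dn) = (21.8900−0.0000)/(73.3600−35.2800) = 0.5748. V = [p*·21.8900 + (1−p*)·0.0000]/1.17 = 14.8575. B = V − Δ·S = -17.3337.
Check: Δ(0,0)·S0 + B(0,0) = 14.8575 = V0.

(0,0): Delta=0.5748 Bond=-17.3337
V0=14.8575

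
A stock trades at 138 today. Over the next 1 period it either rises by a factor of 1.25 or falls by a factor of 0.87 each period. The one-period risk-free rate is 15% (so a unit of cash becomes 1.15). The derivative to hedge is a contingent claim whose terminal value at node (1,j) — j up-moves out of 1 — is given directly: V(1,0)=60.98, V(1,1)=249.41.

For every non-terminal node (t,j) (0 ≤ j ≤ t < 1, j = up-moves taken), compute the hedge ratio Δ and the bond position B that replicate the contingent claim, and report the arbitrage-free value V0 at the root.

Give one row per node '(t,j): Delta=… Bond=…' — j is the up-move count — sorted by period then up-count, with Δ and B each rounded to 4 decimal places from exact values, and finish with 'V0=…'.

Under the risk-neutral measure, an up-move has probability p* = (R−d)/(u−d) = 0.7368 and values discount at R = 1.15.
Payoff layer (t=1): V(1,0)=60.9800, V(1,1)=249.4100
(0,0): S=138.0000. Δ = (V_up−V_dn)/(S_up−S_dn) = (249.4100−60.9800)/(172.5000−120.0600) = 3.5932. V = [p*·249.4100 + (1−p*)·60.9800]/1.15 = 173.7593. B = V − Δ·S = -322.1092.
Root portfolio cost Δ·138+B reproduces V0=173.7593.

(0,0): Delta=3.5932 Bond=-322.1092
V0=173.7593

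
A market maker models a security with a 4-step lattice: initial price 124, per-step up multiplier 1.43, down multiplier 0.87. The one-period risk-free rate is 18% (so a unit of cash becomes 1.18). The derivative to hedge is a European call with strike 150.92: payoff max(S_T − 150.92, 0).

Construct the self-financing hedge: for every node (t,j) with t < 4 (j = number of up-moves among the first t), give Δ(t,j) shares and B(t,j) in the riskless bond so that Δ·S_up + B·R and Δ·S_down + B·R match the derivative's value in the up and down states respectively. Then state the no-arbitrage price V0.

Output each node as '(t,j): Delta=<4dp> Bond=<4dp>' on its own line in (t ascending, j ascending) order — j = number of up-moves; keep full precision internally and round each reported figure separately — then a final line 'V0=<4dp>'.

No-arbitrage ⇒ martingale measure with p* = (R−d)/(u−d) = 0.5536.
Terminal values V(4,·): V(4,0)=0.0000, V(4,1)=0.0000, V(4,2)=41.0053, V(4,3)=164.5435, V(4,4)=367.6004
  t=3,j=0: stock 81.6544 → up 116.7658 (V=0.0000), down 71.0393 (V=0.0000). Price 0.0000; hedge Δ=0.0000, bond B=0.0000.
  t=3,j=1: stock 134.2135 → up 191.9253 (V=41.0053), down 116.7658 (V=0.0000). Price 19.2368; hedge Δ=0.5456, bond B=-53.9870.
  t=3,j=2: stock 220.6038 → up 315.4635 (V=164.5435), down 191.9253 (V=41.0053). Price 92.7055; hedge Δ=1.0000, bond B=-127.8983.
  t=3,j=3: stock 362.6017 → up 518.5204 (V=367.6004), down 315.4635 (V=164.5435). Price 234.7034; hedge Δ=1.0000, bond B=-127.8983.
  t=2,j=0: stock 93.8556 → up 134.2135 (V=19.2368), down 81.6544 (V=0.0000). Price 9.0245; hedge Δ=0.3660, bond B=-25.3268.
  t=2,j=1: stock 154.2684 → up 220.6038 (V=92.7055), down 134.2135 (V=19.2368). Price 50.7686; hedge Δ=0.8504, bond B=-80.4256.
  t=2,j=2: stock 253.5676 → up 362.6017 (V=234.7034), down 220.6038 (V=92.7055). Price 145.1792; hedge Δ=1.0000, bond B=-108.3884.
  t=1,j=0: stock 107.8800 → up 154.2684 (V=50.7686), down 93.8556 (V=9.0245). Price 27.2312; hedge Δ=0.6910, bond B=-47.3118.
  t=1,j=1: stock 177.3200 → up 253.5676 (V=145.1792), down 154.2684 (V=50.7686). Price 87.3149; hedge Δ=0.9508, bond B=-81.2754.
  t=0,j=0: stock 124.0000 → up 177.3200 (V=87.3149), down 107.8800 (V=27.2312). Price 51.2643; hedge Δ=0.8653, bond B=-56.0280.
The time-0 hedge costs 51.2643, which is the no-arbitrage price.

(0,0): Delta=0.8653 Bond=-56.0280
(1,0): Delta=0.6910 Bond=-47.3118
(1,1): Delta=0.9508 Bond=-81.2754
(2,0): Delta=0.3660 Bond=-25.3268
(2,1): Delta=0.8504 Bond=-80.4256
(2,2): Delta=1.0000 Bond=-108.3884
(3,0): Delta=0.0000 Bond=0.0000
(3,1): Delta=0.5456 Bond=-53.9870
(3,2): Delta=1.0000 Bond=-127.8983
(3,3): Delta=1.0000 Bond=-127.8983
V0=51.2643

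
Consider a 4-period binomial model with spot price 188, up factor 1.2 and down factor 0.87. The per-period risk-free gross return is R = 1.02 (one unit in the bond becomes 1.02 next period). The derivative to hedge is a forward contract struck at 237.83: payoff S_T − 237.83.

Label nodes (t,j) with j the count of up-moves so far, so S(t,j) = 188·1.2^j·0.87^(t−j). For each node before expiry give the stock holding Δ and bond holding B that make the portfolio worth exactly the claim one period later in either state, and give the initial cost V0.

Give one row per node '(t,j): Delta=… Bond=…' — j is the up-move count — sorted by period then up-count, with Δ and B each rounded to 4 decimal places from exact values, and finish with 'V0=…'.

No-arbitrage ⇒ martingale measure with p* = (R−d)/(u−d) = 0.4545.
Payoff layer (t=4): V(4,0)=-130.1252, V(4,1)=-89.2717, V(4,2)=-32.9220, V(4,3)=44.8017, V(4,4)=152.0068
  t=3,j=0: stock 123.7986 → up 148.5583 (V=-89.2717), down 107.7048 (V=-130.1252). Price -109.3681; hedge Δ=1.0000, bond B=-233.1667.
  t=3,j=1: stock 170.7566 → up 204.9080 (V=-32.9220), down 148.5583 (V=-89.2717). Price -62.4100; hedge Δ=1.0000, bond B=-233.1667.
  t=3,j=2: stock 235.5264 → up 282.6317 (V=44.8017), down 204.9080 (V=-32.9220). Price 2.3597; hedge Δ=1.0000, bond B=-233.1667.
  t=3,j=3: stock 324.8640 → up 389.8368 (V=152.0068), down 282.6317 (V=44.8017). Price 91.6973; hedge Δ=1.0000, bond B=-233.1667.
  t=2,j=0: stock 142.2972 → up 170.7566 (V=-62.4100), down 123.7986 (V=-109.3681). Price -86.2976; hedge Δ=1.0000, bond B=-228.5948.
  t=2,j=1: stock 196.2720 → up 235.5264 (V=2.3597), down 170.7566 (V=-62.4100). Price -32.3228; hedge Δ=1.0000, bond B=-228.5948.
  t=2,j=2: stock 270.7200 → up 324.8640 (V=91.6973), down 235.5264 (V=2.3597). Price 42.1252; hedge Δ=1.0000, bond B=-228.5948.
  t=1,j=0: stock 163.5600 → up 196.2720 (V=-32.3228), down 142.2972 (V=-86.2976). Price -60.5525; hedge Δ=1.0000, bond B=-224.1125.
  t=1,j=1: stock 225.6000 → up 270.7200 (V=42.1252), down 196.2720 (V=-32.3228). Price 1.4875; hedge Δ=1.0000, bond B=-224.1125.
  t=0,j=0: stock 188.0000 → up 225.6000 (V=1.4875), down 163.5600 (V=-60.5525). Price -31.7182; hedge Δ=1.0000, bond B=-219.7182.
Each (Δ,B) replicates both successor values, so the strategy is self-financing and V0 is arbitrage-free.

(0,0): Delta=1.0000 Bond=-219.7182
(1,0): Delta=1.0000 Bond=-224.1125
(1,1): Delta=1.0000 Bond=-224.1125
(2,0): Delta=1.0000 Bond=-228.5948
(2,1): Delta=1.0000 Bond=-228.5948
(2,2): Delta=1.0000 Bond=-228.5948
(3,0): Delta=1.0000 Bond=-233.1667
(3,1): Delta=1.0000 Bond=-233.1667
(3,2): Delta=1.0000 Bond=-233.1667
(3,3): Delta=1.0000 Bond=-233.1667
V0=-31.7182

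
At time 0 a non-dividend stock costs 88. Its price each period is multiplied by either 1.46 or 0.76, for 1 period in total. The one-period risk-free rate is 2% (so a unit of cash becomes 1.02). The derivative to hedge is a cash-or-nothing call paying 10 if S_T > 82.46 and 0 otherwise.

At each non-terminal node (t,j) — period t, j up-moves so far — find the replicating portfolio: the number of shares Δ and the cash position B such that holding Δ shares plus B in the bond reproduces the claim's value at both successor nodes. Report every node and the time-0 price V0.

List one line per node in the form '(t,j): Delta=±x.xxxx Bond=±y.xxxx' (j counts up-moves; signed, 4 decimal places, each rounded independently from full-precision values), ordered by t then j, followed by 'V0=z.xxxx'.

(0,0): Delta=0.1623 Bond=-10.6443
V0=3.6415

The replicating-portfolio and risk-neutral prices coincide; use p* = (1.02−0.76)/(1.46−0.76) = 0.3714 for the latter.
At expiry t=1: V(1,0)=0.0000, V(1,1)=10.0000
(0,0): S=88.0000. Δ = (V_up−V_dn)/(S_up−S_dn) = (10.0000−0.0000)/(128.4800−66.8800) = 0.1623. V = [p*·10.0000 + (1−p*)·0.0000]/1.02 = 3.6415. B = V − Δ·S = -10.6443.
Root portfolio cost Δ·88+B reproduces V0=3.6415.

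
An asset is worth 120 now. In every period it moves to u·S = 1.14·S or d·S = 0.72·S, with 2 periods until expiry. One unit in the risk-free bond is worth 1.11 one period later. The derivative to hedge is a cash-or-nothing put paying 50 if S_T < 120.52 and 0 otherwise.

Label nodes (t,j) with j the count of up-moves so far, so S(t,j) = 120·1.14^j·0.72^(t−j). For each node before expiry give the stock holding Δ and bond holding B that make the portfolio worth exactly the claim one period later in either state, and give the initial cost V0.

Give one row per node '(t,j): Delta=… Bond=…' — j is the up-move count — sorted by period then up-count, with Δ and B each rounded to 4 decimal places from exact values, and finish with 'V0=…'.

(0,0): Delta=-0.8299 Bond=105.1796
(1,0): Delta=0.0000 Bond=45.0450
(1,1): Delta=-0.8702 Bond=122.2651
V0=5.5903

Since d<R<u, set p* = (R−d)/(u−d) = 0.9286; price each node as the discounted p*-expectation of its children.
Terminal values V(2,·): V(2,0)=50.0000, V(2,1)=50.0000, V(2,2)=0.0000
Node (1,0) S=86.4000: V=(p*·50.0000+(1−p*)·50.0000)/1.11=45.0450; Δ=(50.0000−50.0000)/(98.4960−62.2080)=0.0000; B=V−Δ·S=45.0450
Node (1,1) S=136.8000: V=(p*·0.0000+(1−p*)·50.0000)/1.11=3.2175; Δ=(0.0000−50.0000)/(155.9520−98.4960)=-0.8702; B=V−Δ·S=122.2651
Node (0,0) S=120.0000: V=(p*·3.2175+(1−p*)·45.0450)/1.11=5.5903; Δ=(3.2175−45.0450)/(136.8000−86.4000)=-0.8299; B=V−Δ·S=105.1796
The time-0 hedge costs 5.5903, which is the no-arbitrage price.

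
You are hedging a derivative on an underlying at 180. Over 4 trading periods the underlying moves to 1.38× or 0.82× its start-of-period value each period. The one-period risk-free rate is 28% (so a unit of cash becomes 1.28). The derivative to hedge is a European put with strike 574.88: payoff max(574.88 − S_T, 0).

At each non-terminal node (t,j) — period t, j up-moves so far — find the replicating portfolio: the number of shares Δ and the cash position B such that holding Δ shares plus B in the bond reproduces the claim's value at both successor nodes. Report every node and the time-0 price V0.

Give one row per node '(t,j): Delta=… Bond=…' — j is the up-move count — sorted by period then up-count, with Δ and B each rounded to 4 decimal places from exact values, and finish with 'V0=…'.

Since d<R<u, set p* = (R−d)/(u−d) = 0.8214; price each node as the discounted p*-expectation of its children.
Terminal payoffs: V(4,0)=493.4981, V(4,1)=437.9202, V(4,2)=344.3867, V(4,3)=186.9766, V(4,4)=0.0000
  t=3,j=0: stock 99.2462 → up 136.9598 (V=437.9202), down 81.3819 (V=493.4981). Price 349.8788; hedge Δ=-1.0000, bond B=449.1250.
  t=3,j=1: stock 167.0242 → up 230.4933 (V=344.3867), down 136.9598 (V=437.9202). Price 282.1008; hedge Δ=-1.0000, bond B=449.1250.
  t=3,j=2: stock 281.0894 → up 387.9034 (V=186.9766), down 230.4933 (V=344.3867). Price 168.0356; hedge Δ=-1.0000, bond B=449.1250.
  t=3,j=3: stock 473.0530 → up 652.8131 (V=0.0000), down 387.9034 (V=186.9766). Price 26.0849; hedge Δ=-0.7058, bond B=359.9716.
  t=2,j=0: stock 121.0320 → up 167.0242 (V=282.1008), down 99.2462 (V=349.8788). Price 229.8469; hedge Δ=-1.0000, bond B=350.8789.
  t=2,j=1: stock 203.6880 → up 281.0894 (V=168.0356), down 167.0242 (V=282.1008). Price 147.1909; hedge Δ=-1.0000, bond B=350.8789.
  t=2,j=2: stock 342.7920 → up 473.0530 (V=26.0849), down 281.0894 (V=168.0356). Price 40.1822; hedge Δ=-0.7395, bond B=293.6655.
  t=1,j=0: stock 147.6000 → up 203.6880 (V=147.1909), down 121.0320 (V=229.8469). Price 126.5241; hedge Δ=-1.0000, bond B=274.1241.
  t=1,j=1: stock 248.4000 → up 342.7920 (V=40.1822), down 203.6880 (V=147.1909). Price 46.3210; hedge Δ=-0.7693, bond B=237.4080.
  t=0,j=0: stock 180.0000 → up 248.4000 (V=46.3210), down 147.6000 (V=126.5241). Price 47.3774; hedge Δ=-0.7957, bond B=190.5972.
Root portfolio cost Δ·180+B reproduces V0=47.3774.

(0,0): Delta=-0.7957 Bond=190.5972
(1,0): Delta=-1.0000 Bond=274.1241
(1,1): Delta=-0.7693 Bond=237.4080
(2,0): Delta=-1.0000 Bond=350.8789
(2,1): Delta=-1.0000 Bond=350.8789
(2,2): Delta=-0.7395 Bond=293.6655
(3,0): Delta=-1.0000 Bond=449.1250
(3,1): Delta=-1.0000 Bond=449.1250
(3,2): Delta=-1.0000 Bond=449.1250
(3,3): Delta=-0.7058 Bond=359.9716
V0=47.3774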